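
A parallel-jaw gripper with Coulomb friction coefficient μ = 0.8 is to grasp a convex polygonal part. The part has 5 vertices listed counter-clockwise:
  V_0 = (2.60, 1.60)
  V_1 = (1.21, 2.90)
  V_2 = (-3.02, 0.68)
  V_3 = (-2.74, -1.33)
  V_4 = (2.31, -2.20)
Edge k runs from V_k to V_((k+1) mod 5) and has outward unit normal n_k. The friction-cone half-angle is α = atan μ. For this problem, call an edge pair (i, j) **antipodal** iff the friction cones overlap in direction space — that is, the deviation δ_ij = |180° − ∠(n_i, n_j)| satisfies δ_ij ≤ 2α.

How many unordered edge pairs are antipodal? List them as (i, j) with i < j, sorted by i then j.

count = 5; pairs: (0,2), (0,3), (1,3), (1,4), (2,4)

α = atan 0.8 = 38.66°;  2α = 77.32°
n_0 = (+0.6831, +0.7304)
n_1 = (-0.4647, +0.8855)
n_2 = (-0.9904, -0.1380)
n_3 = (-0.1698, -0.9855)
n_4 = (+0.9971, -0.0761)
  (0,1): δ = 109.22°  ·
  (0,2): δ = 38.99°  ✓
  (0,3): δ = 33.31°  ✓
  (0,4): δ = 128.72°  ·
  (1,2): δ = 109.76°  ·
  (1,3): δ = 37.47°  ✓
  (1,4): δ = 57.94°  ✓
  (2,3): δ = 107.71°  ·
  (2,4): δ = 12.29°  ✓
  (3,4): δ = 84.59°  ·
antipodal pairs: 5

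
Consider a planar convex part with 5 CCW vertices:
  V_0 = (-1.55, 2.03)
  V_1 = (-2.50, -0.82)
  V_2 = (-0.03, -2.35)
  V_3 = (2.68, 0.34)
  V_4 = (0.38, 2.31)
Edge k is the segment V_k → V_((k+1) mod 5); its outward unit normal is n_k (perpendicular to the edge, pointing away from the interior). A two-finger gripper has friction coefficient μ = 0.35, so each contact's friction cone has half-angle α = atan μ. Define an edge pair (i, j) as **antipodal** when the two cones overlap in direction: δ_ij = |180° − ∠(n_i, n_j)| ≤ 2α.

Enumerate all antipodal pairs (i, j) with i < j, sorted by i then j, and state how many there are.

α = atan 0.35 = 19.29°;  2α = 38.58°
n_0 = (-0.9487, +0.3162)
n_1 = (-0.5266, -0.8501)
n_2 = (+0.7045, -0.7097)
n_3 = (+0.6505, +0.7595)
n_4 = (-0.1436, +0.9896)
  (0,1): δ = 103.34°  ·
  (0,2): δ = 26.78°  ✓
  (0,3): δ = 67.85°  ·
  (0,4): δ = 116.69°  ·
  (1,2): δ = 103.44°  ·
  (1,3): δ = 8.81°  ✓
  (1,4): δ = 40.03°  ·
  (2,3): δ = 85.37°  ·
  (2,4): δ = 36.53°  ✓
  (3,4): δ = 131.16°  ·
antipodal pairs: 3

count = 3; pairs: (0,2), (1,3), (2,4)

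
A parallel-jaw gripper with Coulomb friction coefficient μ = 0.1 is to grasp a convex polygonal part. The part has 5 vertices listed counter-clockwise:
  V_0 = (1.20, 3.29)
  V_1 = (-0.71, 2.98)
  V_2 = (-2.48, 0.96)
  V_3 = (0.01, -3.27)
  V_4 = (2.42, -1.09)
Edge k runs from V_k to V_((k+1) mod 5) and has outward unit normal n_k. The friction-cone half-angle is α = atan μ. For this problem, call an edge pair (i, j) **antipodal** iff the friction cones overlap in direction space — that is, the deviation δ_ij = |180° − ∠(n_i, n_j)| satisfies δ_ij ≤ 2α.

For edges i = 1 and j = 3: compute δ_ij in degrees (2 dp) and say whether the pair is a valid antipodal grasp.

α = atan 0.1 = 5.71°;  2α = 11.42°
edge 1: e_1 = (-1.77, -2.02);  n_1 = (-0.7521, +0.6590)
edge 3: e_3 = (+2.41, +2.18);  n_3 = (+0.6708, -0.7416)
∠(n_1, n_3) = 173.36°
δ = |180° − 173.36°| = 6.64°
6.64° ≤ 2α = 11.42°  →  valid

δ = 6.64°, valid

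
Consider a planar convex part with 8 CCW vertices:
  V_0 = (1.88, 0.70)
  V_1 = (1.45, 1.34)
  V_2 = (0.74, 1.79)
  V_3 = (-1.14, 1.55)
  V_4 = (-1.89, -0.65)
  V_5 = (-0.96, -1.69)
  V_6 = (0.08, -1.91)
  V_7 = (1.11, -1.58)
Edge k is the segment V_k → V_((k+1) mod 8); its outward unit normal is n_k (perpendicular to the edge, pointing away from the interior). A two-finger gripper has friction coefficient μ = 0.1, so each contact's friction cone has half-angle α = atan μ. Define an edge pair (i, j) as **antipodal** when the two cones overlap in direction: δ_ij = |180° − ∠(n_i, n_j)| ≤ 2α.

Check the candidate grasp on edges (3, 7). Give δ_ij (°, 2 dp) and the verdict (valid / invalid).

δ = 0.16°, valid

α = atan 0.1 = 5.71°;  2α = 11.42°
edge 3: e_3 = (-0.75, -2.20);  n_3 = (-0.9465, +0.3227)
edge 7: e_7 = (+0.77, +2.28);  n_7 = (+0.9474, -0.3200)
∠(n_3, n_7) = 179.84°
δ = |180° − 179.84°| = 0.16°
0.16° ≤ 2α = 11.42°  →  valid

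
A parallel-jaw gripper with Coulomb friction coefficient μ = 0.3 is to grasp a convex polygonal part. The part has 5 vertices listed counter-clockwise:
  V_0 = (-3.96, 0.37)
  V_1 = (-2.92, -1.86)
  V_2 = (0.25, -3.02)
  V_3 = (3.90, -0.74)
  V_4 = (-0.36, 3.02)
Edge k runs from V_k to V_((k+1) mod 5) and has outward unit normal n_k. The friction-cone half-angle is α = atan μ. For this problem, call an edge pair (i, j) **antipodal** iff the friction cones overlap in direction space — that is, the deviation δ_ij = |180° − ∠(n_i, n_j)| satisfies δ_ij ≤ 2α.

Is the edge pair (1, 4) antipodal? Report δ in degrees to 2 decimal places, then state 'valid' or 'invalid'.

δ = 56.46°, invalid

α = atan 0.3 = 16.70°;  2α = 33.40°
edge 1: e_1 = (+3.17, -1.16);  n_1 = (-0.3436, -0.9391)
edge 4: e_4 = (-3.60, -2.65);  n_4 = (-0.5928, +0.8053)
∠(n_1, n_4) = 123.54°
δ = |180° − 123.54°| = 56.46°
56.46° > 2α = 33.40°  →  invalid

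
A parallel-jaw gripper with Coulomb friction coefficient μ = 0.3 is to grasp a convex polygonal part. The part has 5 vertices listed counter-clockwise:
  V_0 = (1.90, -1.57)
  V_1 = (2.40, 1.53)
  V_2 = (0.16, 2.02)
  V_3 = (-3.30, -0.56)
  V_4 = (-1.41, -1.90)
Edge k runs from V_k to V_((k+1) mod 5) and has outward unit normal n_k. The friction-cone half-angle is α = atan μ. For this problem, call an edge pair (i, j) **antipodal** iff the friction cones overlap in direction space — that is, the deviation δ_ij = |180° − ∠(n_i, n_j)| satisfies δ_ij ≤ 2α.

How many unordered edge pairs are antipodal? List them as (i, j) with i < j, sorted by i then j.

count = 3; pairs: (1,3), (1,4), (2,4)

α = atan 0.3 = 16.70°;  2α = 33.40°
n_0 = (+0.9872, -0.1592)
n_1 = (+0.2137, +0.9769)
n_2 = (-0.5978, +0.8017)
n_3 = (-0.5784, -0.8158)
n_4 = (+0.0992, -0.9951)
  (0,1): δ = 93.18°  ·
  (0,2): δ = 44.13°  ·
  (0,3): δ = 63.83°  ·
  (0,4): δ = 104.86°  ·
  (1,2): δ = 130.95°  ·
  (1,3): δ = 23.00°  ✓
  (1,4): δ = 18.03°  ✓
  (2,3): δ = 72.05°  ·
  (2,4): δ = 31.02°  ✓
  (3,4): δ = 138.97°  ·
antipodal pairs: 3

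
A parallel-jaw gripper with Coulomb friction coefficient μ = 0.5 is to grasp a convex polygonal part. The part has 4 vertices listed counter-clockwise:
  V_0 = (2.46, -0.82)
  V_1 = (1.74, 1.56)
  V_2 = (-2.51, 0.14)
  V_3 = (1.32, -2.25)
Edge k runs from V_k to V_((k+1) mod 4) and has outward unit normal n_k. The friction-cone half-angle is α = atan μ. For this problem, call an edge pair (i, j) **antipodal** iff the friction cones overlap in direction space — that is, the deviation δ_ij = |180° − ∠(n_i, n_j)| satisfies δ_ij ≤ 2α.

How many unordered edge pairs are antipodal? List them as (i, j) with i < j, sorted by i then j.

count = 3; pairs: (0,2), (1,2), (1,3)

α = atan 0.5 = 26.57°;  2α = 53.13°
n_0 = (+0.9572, +0.2896)
n_1 = (-0.3169, +0.9485)
n_2 = (-0.5294, -0.8484)
n_3 = (+0.7819, -0.6234)
  (0,1): δ = 88.36°  ·
  (0,2): δ = 41.20°  ✓
  (0,3): δ = 124.61°  ·
  (1,2): δ = 50.44°  ✓
  (1,3): δ = 32.96°  ✓
  (2,3): δ = 96.60°  ·
antipodal pairs: 3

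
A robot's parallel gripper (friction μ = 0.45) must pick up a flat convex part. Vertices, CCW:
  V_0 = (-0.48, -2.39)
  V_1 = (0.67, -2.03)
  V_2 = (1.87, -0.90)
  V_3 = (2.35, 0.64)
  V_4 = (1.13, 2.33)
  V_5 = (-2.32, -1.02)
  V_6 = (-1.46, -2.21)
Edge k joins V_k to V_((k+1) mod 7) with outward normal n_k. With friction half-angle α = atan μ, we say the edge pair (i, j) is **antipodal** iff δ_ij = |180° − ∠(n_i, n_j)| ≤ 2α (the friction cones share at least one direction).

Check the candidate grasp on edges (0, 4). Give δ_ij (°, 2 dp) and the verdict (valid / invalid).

α = atan 0.45 = 24.23°;  2α = 48.46°
edge 0: e_0 = (+1.15, +0.36);  n_0 = (+0.2987, -0.9543)
edge 4: e_4 = (-3.45, -3.35);  n_4 = (-0.6966, +0.7174)
∠(n_0, n_4) = 153.22°
δ = |180° − 153.22°| = 26.78°
26.78° ≤ 2α = 48.46°  →  valid

δ = 26.78°, valid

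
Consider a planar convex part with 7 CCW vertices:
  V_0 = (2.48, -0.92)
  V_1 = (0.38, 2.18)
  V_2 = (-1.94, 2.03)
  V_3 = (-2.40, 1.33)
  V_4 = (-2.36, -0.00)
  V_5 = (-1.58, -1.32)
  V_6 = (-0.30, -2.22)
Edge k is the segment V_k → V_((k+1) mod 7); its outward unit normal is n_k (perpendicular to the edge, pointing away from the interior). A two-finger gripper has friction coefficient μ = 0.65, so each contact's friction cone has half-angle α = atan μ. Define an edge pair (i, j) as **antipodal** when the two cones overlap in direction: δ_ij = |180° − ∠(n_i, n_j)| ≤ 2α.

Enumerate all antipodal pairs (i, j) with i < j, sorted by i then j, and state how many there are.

α = atan 0.65 = 33.02°;  2α = 66.05°
n_0 = (+0.8279, +0.5608)
n_1 = (-0.0645, +0.9979)
n_2 = (-0.8357, +0.5492)
n_3 = (-0.9995, -0.0301)
n_4 = (-0.8609, -0.5087)
n_5 = (-0.5752, -0.8180)
n_6 = (+0.4236, -0.9058)
  (0,1): δ = 120.42°  ·
  (0,2): δ = 67.43°  ·
  (0,3): δ = 32.39°  ✓
  (0,4): δ = 3.54°  ✓
  (0,5): δ = 20.77°  ✓
  (0,6): δ = 80.95°  ·
  (1,2): δ = 127.01°  ·
  (1,3): δ = 91.98°  ·
  (1,4): δ = 63.12°  ✓
  (1,5): δ = 38.81°  ✓
  (1,6): δ = 21.36°  ✓
  (2,3): δ = 144.97°  ·
  (2,4): δ = 116.11°  ·
  (2,5): δ = 91.80°  ·
  (2,6): δ = 31.63°  ✓
  (3,4): δ = 151.14°  ·
  (3,5): δ = 126.83°  ·
  (3,6): δ = 66.66°  ·
  (4,5): δ = 155.69°  ·
  (4,6): δ = 95.52°  ·
  (5,6): δ = 119.83°  ·
antipodal pairs: 7

count = 7; pairs: (0,3), (0,4), (0,5), (1,4), (1,5), (1,6), (2,6)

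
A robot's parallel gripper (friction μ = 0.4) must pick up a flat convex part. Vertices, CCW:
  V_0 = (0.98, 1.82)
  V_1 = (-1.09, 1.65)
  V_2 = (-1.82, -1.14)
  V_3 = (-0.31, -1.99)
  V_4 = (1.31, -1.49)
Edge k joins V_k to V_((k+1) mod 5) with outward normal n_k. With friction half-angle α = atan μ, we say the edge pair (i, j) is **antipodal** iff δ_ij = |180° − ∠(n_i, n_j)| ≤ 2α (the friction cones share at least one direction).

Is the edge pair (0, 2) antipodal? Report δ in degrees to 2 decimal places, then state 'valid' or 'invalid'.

α = atan 0.4 = 21.80°;  2α = 43.60°
edge 0: e_0 = (-2.07, -0.17);  n_0 = (-0.0819, +0.9966)
edge 2: e_2 = (+1.51, -0.85);  n_2 = (-0.4905, -0.8714)
∠(n_0, n_2) = 145.93°
δ = |180° − 145.93°| = 34.07°
34.07° ≤ 2α = 43.60°  →  valid

δ = 34.07°, valid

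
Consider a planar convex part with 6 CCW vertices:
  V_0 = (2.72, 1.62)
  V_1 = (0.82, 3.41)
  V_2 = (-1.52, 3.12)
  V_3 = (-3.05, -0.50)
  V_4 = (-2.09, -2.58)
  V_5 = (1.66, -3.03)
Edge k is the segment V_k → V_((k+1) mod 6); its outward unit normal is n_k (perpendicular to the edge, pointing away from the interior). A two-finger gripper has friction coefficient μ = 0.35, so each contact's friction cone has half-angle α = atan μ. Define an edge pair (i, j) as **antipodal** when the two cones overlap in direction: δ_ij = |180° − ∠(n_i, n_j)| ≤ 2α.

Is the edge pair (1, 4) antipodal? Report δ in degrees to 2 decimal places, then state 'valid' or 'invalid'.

α = atan 0.35 = 19.29°;  2α = 38.58°
edge 1: e_1 = (-2.34, -0.29);  n_1 = (-0.1230, +0.9924)
edge 4: e_4 = (+3.75, -0.45);  n_4 = (-0.1191, -0.9929)
∠(n_1, n_4) = 166.09°
δ = |180° − 166.09°| = 13.91°
13.91° ≤ 2α = 38.58°  →  valid

δ = 13.91°, valid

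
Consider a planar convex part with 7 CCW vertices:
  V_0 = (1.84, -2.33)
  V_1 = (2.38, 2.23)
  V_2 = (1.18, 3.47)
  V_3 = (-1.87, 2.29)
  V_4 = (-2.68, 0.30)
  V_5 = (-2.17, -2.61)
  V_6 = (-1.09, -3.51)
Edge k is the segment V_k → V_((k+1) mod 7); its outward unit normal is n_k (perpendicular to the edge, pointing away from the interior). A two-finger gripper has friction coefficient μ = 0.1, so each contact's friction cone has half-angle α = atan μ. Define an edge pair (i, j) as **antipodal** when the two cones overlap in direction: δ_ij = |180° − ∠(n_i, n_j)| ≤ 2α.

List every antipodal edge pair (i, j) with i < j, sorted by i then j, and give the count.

α = atan 0.1 = 5.71°;  2α = 11.42°
n_0 = (+0.9931, -0.1176)
n_1 = (+0.7186, +0.6954)
n_2 = (-0.3608, +0.9326)
n_3 = (-0.9262, +0.3770)
n_4 = (-0.9850, -0.1726)
n_5 = (-0.6402, -0.7682)
n_6 = (+0.3736, -0.9276)
  (0,1): δ = 129.19°  ·
  (0,2): δ = 62.10°  ·
  (0,3): δ = 15.39°  ·
  (0,4): δ = 16.69°  ·
  (0,5): δ = 56.95°  ·
  (0,6): δ = 118.69°  ·
  (1,2): δ = 112.91°  ·
  (1,3): δ = 66.21°  ·
  (1,4): δ = 34.12°  ·
  (1,5): δ = 6.13°  ✓
  (1,6): δ = 67.88°  ·
  (2,3): δ = 133.30°  ·
  (2,4): δ = 101.21°  ·
  (2,5): δ = 60.96°  ·
  (2,6): δ = 0.79°  ✓
  (3,4): δ = 147.91°  ·
  (3,5): δ = 107.66°  ·
  (3,6): δ = 45.92°  ·
  (4,5): δ = 139.75°  ·
  (4,6): δ = 78.00°  ·
  (5,6): δ = 118.26°  ·
antipodal pairs: 2

count = 2; pairs: (1,5), (2,6)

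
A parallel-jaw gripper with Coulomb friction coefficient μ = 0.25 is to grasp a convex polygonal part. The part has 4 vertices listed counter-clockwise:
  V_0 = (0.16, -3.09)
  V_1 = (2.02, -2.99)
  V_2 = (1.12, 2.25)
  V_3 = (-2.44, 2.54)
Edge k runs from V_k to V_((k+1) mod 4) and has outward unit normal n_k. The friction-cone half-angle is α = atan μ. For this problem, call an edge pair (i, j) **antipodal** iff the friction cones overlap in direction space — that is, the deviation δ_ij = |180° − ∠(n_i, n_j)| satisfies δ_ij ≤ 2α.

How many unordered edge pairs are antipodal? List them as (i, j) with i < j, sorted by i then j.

α = atan 0.25 = 14.04°;  2α = 28.07°
n_0 = (+0.0537, -0.9986)
n_1 = (+0.9856, +0.1693)
n_2 = (+0.0812, +0.9967)
n_3 = (-0.9079, -0.4193)
  (0,1): δ = 83.33°  ·
  (0,2): δ = 7.73°  ✓
  (0,3): δ = 111.71°  ·
  (1,2): δ = 104.40°  ·
  (1,3): δ = 15.04°  ✓
  (2,3): δ = 60.55°  ·
antipodal pairs: 2

count = 2; pairs: (0,2), (1,3)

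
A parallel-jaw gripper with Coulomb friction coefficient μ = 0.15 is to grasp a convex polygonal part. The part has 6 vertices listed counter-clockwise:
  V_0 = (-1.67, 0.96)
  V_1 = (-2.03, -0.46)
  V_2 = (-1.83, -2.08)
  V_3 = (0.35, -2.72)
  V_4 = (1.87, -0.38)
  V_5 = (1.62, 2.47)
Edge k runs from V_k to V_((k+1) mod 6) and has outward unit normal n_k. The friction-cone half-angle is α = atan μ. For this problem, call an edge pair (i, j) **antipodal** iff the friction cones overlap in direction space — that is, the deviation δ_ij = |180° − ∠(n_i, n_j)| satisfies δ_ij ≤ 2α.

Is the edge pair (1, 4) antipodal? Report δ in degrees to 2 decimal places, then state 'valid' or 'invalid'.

δ = 2.02°, valid

α = atan 0.15 = 8.53°;  2α = 17.06°
edge 1: e_1 = (+0.20, -1.62);  n_1 = (-0.9925, -0.1225)
edge 4: e_4 = (-0.25, +2.85);  n_4 = (+0.9962, +0.0874)
∠(n_1, n_4) = 177.98°
δ = |180° − 177.98°| = 2.02°
2.02° ≤ 2α = 17.06°  →  valid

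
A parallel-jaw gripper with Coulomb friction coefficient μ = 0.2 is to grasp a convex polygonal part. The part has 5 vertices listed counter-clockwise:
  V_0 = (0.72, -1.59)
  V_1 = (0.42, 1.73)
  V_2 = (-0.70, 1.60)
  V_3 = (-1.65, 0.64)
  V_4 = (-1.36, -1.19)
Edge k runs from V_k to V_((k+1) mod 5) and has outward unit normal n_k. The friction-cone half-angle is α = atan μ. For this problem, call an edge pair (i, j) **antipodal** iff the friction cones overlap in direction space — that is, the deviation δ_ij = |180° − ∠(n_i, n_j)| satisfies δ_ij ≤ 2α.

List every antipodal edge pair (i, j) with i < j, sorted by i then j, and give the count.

count = 2; pairs: (0,3), (1,4)

α = atan 0.2 = 11.31°;  2α = 22.62°
n_0 = (+0.9959, +0.0900)
n_1 = (-0.1153, +0.9933)
n_2 = (-0.7108, +0.7034)
n_3 = (-0.9877, -0.1565)
n_4 = (-0.1888, -0.9820)
  (0,1): δ = 88.54°  ·
  (0,2): δ = 49.86°  ·
  (0,3): δ = 3.84°  ✓
  (0,4): δ = 73.95°  ·
  (1,2): δ = 141.32°  ·
  (1,3): δ = 87.62°  ·
  (1,4): δ = 17.51°  ✓
  (2,3): δ = 126.30°  ·
  (2,4): δ = 56.19°  ·
  (3,4): δ = 109.89°  ·
antipodal pairs: 2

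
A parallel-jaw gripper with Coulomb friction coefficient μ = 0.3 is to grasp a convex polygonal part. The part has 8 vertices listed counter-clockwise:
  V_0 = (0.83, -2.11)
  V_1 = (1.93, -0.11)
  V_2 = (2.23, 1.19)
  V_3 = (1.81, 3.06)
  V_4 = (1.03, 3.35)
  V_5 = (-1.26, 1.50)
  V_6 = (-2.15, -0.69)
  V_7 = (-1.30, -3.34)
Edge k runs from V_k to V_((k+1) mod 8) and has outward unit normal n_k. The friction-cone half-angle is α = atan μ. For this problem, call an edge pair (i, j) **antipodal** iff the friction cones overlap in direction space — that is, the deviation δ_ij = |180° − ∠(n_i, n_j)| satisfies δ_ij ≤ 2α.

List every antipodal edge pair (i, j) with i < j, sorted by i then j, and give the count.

count = 6; pairs: (0,4), (0,5), (1,5), (1,6), (2,6), (4,7)

α = atan 0.3 = 16.70°;  2α = 33.40°
n_0 = (+0.8762, -0.4819)
n_1 = (+0.9744, -0.2249)
n_2 = (+0.9757, +0.2191)
n_3 = (+0.3485, +0.9373)
n_4 = (-0.6284, +0.7779)
n_5 = (-0.9264, +0.3765)
n_6 = (-0.9522, -0.3054)
n_7 = (+0.5001, -0.8660)
  (0,1): δ = 164.18°  ·
  (0,2): δ = 138.53°  ·
  (0,3): δ = 81.58°  ·
  (0,4): δ = 22.26°  ✓
  (0,5): δ = 6.69°  ✓
  (0,6): δ = 46.59°  ·
  (0,7): δ = 148.82°  ·
  (1,2): δ = 154.35°  ·
  (1,3): δ = 97.40°  ·
  (1,4): δ = 38.07°  ·
  (1,5): δ = 9.12°  ✓
  (1,6): δ = 30.78°  ✓
  (1,7): δ = 133.00°  ·
  (2,3): δ = 123.05°  ·
  (2,4): δ = 63.73°  ·
  (2,5): δ = 34.77°  ·
  (2,6): δ = 5.13°  ✓
  (2,7): δ = 107.35°  ·
  (3,4): δ = 120.67°  ·
  (3,5): δ = 91.72°  ·
  (3,6): δ = 51.82°  ·
  (3,7): δ = 50.40°  ·
  (4,5): δ = 151.05°  ·
  (4,6): δ = 111.15°  ·
  (4,7): δ = 8.93°  ✓
  (5,6): δ = 140.10°  ·
  (5,7): δ = 37.88°  ·
  (6,7): δ = 77.78°  ·
antipodal pairs: 6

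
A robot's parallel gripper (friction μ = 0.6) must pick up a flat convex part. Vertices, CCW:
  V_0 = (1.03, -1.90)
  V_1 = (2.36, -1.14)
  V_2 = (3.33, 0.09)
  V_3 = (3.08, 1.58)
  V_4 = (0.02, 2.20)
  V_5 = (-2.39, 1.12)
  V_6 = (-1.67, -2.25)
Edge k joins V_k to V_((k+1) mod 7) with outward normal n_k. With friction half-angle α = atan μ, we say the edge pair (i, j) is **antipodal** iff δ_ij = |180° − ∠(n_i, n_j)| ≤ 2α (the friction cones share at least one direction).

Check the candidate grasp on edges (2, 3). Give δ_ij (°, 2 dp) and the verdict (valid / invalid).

α = atan 0.6 = 30.96°;  2α = 61.93°
edge 2: e_2 = (-0.25, +1.49);  n_2 = (+0.9862, +0.1655)
edge 3: e_3 = (-3.06, +0.62);  n_3 = (+0.1986, +0.9801)
∠(n_2, n_3) = 69.02°
δ = |180° − 69.02°| = 110.98°
110.98° > 2α = 61.93°  →  invalid

δ = 110.98°, invalid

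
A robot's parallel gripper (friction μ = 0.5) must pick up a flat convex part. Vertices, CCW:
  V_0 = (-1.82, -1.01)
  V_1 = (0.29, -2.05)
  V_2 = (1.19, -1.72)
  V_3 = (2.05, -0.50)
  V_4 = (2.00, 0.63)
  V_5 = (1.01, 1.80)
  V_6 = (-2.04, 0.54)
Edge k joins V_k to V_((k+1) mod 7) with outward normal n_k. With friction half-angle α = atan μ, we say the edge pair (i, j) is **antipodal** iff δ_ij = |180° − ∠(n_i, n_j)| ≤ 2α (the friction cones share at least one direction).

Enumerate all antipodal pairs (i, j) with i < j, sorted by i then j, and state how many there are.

α = atan 0.5 = 26.57°;  2α = 53.13°
n_0 = (-0.4421, -0.8970)
n_1 = (+0.3443, -0.9389)
n_2 = (+0.8173, -0.5762)
n_3 = (+0.9990, +0.0442)
n_4 = (+0.7634, +0.6459)
n_5 = (-0.3818, +0.9242)
n_6 = (-0.9901, -0.1405)
  (0,1): δ = 133.63°  ·
  (0,2): δ = 98.94°  ·
  (0,3): δ = 61.23°  ·
  (0,4): δ = 23.53°  ✓
  (0,5): δ = 48.68°  ✓
  (0,6): δ = 124.32°  ·
  (1,2): δ = 145.32°  ·
  (1,3): δ = 107.60°  ·
  (1,4): δ = 69.90°  ·
  (1,5): δ = 2.31°  ✓
  (1,6): δ = 77.94°  ·
  (2,3): δ = 142.29°  ·
  (2,4): δ = 104.58°  ·
  (2,5): δ = 32.37°  ✓
  (2,6): δ = 43.26°  ✓
  (3,4): δ = 142.30°  ·
  (3,5): δ = 70.09°  ·
  (3,6): δ = 5.54°  ✓
  (4,5): δ = 107.79°  ·
  (4,6): δ = 32.16°  ✓
  (5,6): δ = 104.37°  ·
antipodal pairs: 7

count = 7; pairs: (0,4), (0,5), (1,5), (2,5), (2,6), (3,6), (4,6)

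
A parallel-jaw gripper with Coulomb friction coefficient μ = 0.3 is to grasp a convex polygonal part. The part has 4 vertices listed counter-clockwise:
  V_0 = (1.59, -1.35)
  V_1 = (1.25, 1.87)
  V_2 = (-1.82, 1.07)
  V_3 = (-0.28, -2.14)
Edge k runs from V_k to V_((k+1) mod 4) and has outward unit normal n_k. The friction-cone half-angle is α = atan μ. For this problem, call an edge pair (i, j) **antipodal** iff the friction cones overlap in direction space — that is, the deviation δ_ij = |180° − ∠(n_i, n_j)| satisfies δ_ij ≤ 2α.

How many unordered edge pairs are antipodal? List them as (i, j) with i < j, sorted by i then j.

count = 2; pairs: (0,2), (1,3)

α = atan 0.3 = 16.70°;  2α = 33.40°
n_0 = (+0.9945, +0.1050)
n_1 = (-0.2522, +0.9677)
n_2 = (-0.9016, -0.4325)
n_3 = (+0.3892, -0.9212)
  (0,1): δ = 81.42°  ·
  (0,2): δ = 19.60°  ✓
  (0,3): δ = 106.87°  ·
  (1,2): δ = 78.98°  ·
  (1,3): δ = 8.30°  ✓
  (2,3): δ = 92.73°  ·
antipodal pairs: 2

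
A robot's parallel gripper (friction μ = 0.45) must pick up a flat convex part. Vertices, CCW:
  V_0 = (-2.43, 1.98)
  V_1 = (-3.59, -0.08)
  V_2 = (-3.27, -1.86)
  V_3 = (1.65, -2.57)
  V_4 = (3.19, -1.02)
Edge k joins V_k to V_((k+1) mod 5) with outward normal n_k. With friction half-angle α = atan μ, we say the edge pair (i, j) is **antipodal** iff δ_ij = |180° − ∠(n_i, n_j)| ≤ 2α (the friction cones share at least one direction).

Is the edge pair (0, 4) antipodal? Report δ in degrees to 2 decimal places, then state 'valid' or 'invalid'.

δ = 91.29°, invalid

α = atan 0.45 = 24.23°;  2α = 48.46°
edge 0: e_0 = (-1.16, -2.06);  n_0 = (-0.8713, +0.4907)
edge 4: e_4 = (-5.62, +3.00);  n_4 = (+0.4709, +0.8822)
∠(n_0, n_4) = 88.71°
δ = |180° − 88.71°| = 91.29°
91.29° > 2α = 48.46°  →  invalid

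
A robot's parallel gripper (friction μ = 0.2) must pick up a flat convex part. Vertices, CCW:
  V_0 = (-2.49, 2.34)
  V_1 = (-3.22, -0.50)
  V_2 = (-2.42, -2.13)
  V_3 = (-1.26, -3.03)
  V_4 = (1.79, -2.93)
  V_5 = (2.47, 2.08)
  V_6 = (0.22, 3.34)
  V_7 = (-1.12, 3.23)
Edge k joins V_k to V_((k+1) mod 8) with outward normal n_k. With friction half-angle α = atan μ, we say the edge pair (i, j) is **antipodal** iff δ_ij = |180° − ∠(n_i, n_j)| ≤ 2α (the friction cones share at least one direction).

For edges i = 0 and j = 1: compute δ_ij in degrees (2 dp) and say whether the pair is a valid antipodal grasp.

δ = 139.44°, invalid

α = atan 0.2 = 11.31°;  2α = 22.62°
edge 0: e_0 = (-0.73, -2.84);  n_0 = (-0.9685, +0.2489)
edge 1: e_1 = (+0.80, -1.63);  n_1 = (-0.8977, -0.4406)
∠(n_0, n_1) = 40.56°
δ = |180° − 40.56°| = 139.44°
139.44° > 2α = 22.62°  →  invalid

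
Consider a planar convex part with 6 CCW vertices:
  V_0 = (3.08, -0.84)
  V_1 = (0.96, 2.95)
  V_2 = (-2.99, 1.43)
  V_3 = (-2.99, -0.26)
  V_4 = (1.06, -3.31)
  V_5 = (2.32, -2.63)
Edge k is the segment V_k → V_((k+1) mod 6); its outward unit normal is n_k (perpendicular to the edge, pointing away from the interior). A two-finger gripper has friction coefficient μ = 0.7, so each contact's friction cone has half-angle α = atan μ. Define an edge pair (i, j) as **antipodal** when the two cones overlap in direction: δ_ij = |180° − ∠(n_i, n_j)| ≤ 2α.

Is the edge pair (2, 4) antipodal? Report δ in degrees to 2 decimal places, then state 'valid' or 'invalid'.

δ = 61.65°, valid

α = atan 0.7 = 34.99°;  2α = 69.98°
edge 2: e_2 = (+0.00, -1.69);  n_2 = (-1.0000, -0.0000)
edge 4: e_4 = (+1.26, +0.68);  n_4 = (+0.4749, -0.8800)
∠(n_2, n_4) = 118.35°
δ = |180° − 118.35°| = 61.65°
61.65° ≤ 2α = 69.98°  →  valid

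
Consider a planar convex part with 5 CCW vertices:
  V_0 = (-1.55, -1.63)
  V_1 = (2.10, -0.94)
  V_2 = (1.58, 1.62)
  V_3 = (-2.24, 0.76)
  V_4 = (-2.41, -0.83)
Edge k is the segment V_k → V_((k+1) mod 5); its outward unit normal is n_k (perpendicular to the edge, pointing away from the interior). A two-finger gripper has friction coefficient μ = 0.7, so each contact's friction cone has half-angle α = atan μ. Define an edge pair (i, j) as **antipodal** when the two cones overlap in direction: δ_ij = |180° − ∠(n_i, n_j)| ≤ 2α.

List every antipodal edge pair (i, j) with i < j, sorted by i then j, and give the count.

count = 4; pairs: (0,2), (1,3), (1,4), (2,4)

α = atan 0.7 = 34.99°;  2α = 69.98°
n_0 = (+0.1858, -0.9826)
n_1 = (+0.9800, +0.1991)
n_2 = (-0.2196, +0.9756)
n_3 = (-0.9943, +0.1063)
n_4 = (-0.6811, -0.7322)
  (0,1): δ = 89.22°  ·
  (0,2): δ = 1.98°  ✓
  (0,3): δ = 73.19°  ·
  (0,4): δ = 126.37°  ·
  (1,2): δ = 88.79°  ·
  (1,3): δ = 17.58°  ✓
  (1,4): δ = 35.59°  ✓
  (2,3): δ = 108.79°  ·
  (2,4): δ = 55.62°  ✓
  (3,4): δ = 126.83°  ·
antipodal pairs: 4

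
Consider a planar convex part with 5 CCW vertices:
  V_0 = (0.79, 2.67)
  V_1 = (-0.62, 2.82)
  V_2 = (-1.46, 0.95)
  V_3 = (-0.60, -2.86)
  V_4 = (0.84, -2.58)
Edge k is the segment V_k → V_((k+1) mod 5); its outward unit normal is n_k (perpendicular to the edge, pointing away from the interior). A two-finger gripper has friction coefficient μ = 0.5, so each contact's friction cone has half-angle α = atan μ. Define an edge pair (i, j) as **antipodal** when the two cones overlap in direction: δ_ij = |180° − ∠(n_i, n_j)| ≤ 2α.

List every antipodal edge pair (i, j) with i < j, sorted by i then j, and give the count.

count = 3; pairs: (0,3), (1,4), (2,4)

α = atan 0.5 = 26.57°;  2α = 53.13°
n_0 = (+0.1058, +0.9944)
n_1 = (-0.9122, +0.4098)
n_2 = (-0.9755, -0.2202)
n_3 = (+0.1909, -0.9816)
n_4 = (+1.0000, +0.0095)
  (0,1): δ = 108.12°  ·
  (0,2): δ = 71.21°  ·
  (0,3): δ = 17.08°  ✓
  (0,4): δ = 96.62°  ·
  (1,2): δ = 143.09°  ·
  (1,3): δ = 54.81°  ·
  (1,4): δ = 24.74°  ✓
  (2,3): δ = 91.72°  ·
  (2,4): δ = 12.17°  ✓
  (3,4): δ = 100.46°  ·
antipodal pairs: 3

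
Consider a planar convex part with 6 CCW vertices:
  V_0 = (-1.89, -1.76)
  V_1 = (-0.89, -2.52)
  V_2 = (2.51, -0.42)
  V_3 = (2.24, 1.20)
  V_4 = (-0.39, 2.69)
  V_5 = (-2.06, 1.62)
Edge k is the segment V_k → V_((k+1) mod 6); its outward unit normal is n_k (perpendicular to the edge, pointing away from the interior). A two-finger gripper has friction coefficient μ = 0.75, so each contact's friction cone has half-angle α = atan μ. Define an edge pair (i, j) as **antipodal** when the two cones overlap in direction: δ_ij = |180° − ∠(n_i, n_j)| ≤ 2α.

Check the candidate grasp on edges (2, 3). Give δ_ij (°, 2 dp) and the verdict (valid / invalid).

δ = 129.00°, invalid

α = atan 0.75 = 36.87°;  2α = 73.74°
edge 2: e_2 = (-0.27, +1.62);  n_2 = (+0.9864, +0.1644)
edge 3: e_3 = (-2.63, +1.49);  n_3 = (+0.4929, +0.8701)
∠(n_2, n_3) = 51.00°
δ = |180° − 51.00°| = 129.00°
129.00° > 2α = 73.74°  →  invalid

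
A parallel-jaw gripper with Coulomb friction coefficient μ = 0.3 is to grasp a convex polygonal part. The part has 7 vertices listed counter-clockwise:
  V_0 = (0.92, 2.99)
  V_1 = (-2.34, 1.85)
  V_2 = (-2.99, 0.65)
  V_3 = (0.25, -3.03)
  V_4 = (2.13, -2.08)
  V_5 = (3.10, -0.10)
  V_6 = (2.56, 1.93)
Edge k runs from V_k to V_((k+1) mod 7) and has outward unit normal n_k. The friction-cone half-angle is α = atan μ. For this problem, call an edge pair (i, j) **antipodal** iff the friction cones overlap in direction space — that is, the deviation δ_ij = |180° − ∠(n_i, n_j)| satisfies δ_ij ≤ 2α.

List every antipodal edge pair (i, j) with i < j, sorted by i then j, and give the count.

count = 4; pairs: (0,3), (1,4), (2,5), (2,6)

α = atan 0.3 = 16.70°;  2α = 33.40°
n_0 = (-0.3301, +0.9439)
n_1 = (-0.8793, +0.4763)
n_2 = (-0.7506, -0.6608)
n_3 = (+0.4510, -0.8925)
n_4 = (+0.8980, -0.4399)
n_5 = (+0.9664, +0.2571)
n_6 = (+0.5428, +0.8398)
  (0,1): δ = 137.72°  ·
  (0,2): δ = 67.91°  ·
  (0,3): δ = 7.53°  ✓
  (0,4): δ = 44.63°  ·
  (0,5): δ = 85.62°  ·
  (0,6): δ = 127.85°  ·
  (1,2): δ = 110.20°  ·
  (1,3): δ = 34.75°  ·
  (1,4): δ = 2.34°  ✓
  (1,5): δ = 43.34°  ·
  (1,6): δ = 85.57°  ·
  (2,3): δ = 104.55°  ·
  (2,4): δ = 67.46°  ·
  (2,5): δ = 26.47°  ✓
  (2,6): δ = 15.76°  ✓
  (3,4): δ = 142.91°  ·
  (3,5): δ = 101.91°  ·
  (3,6): δ = 59.68°  ·
  (4,5): δ = 139.00°  ·
  (4,6): δ = 96.78°  ·
  (5,6): δ = 137.77°  ·
antipodal pairs: 4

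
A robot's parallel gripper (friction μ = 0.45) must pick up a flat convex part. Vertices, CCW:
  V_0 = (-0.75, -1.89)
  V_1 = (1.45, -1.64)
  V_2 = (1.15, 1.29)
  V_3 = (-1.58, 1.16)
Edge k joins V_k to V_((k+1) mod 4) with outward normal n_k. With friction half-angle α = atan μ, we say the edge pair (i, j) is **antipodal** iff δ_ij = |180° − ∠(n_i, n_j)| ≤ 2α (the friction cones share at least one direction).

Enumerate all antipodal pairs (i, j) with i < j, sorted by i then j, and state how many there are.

α = atan 0.45 = 24.23°;  2α = 48.46°
n_0 = (+0.1129, -0.9936)
n_1 = (+0.9948, +0.1019)
n_2 = (-0.0476, +0.9989)
n_3 = (-0.9649, -0.2626)
  (0,1): δ = 90.64°  ·
  (0,2): δ = 3.76°  ✓
  (0,3): δ = 98.74°  ·
  (1,2): δ = 93.12°  ·
  (1,3): δ = 9.38°  ✓
  (2,3): δ = 77.50°  ·
antipodal pairs: 2

count = 2; pairs: (0,2), (1,3)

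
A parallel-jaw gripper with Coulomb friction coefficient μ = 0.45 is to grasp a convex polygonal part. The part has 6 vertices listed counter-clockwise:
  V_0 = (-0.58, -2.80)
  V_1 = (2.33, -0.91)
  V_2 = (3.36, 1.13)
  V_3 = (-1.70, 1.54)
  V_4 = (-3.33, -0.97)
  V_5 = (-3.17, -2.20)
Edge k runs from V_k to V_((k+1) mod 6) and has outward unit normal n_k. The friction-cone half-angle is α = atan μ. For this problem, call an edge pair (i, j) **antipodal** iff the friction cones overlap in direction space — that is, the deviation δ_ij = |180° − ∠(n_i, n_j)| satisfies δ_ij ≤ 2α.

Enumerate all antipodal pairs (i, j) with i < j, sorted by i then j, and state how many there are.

α = atan 0.45 = 24.23°;  2α = 48.46°
n_0 = (+0.5447, -0.8386)
n_1 = (+0.8927, -0.4507)
n_2 = (+0.0808, +0.9967)
n_3 = (-0.8387, +0.5446)
n_4 = (-0.9916, -0.1290)
n_5 = (-0.2257, -0.9742)
  (0,1): δ = 149.79°  ·
  (0,2): δ = 37.64°  ✓
  (0,3): δ = 24.00°  ✓
  (0,4): δ = 64.41°  ·
  (0,5): δ = 133.95°  ·
  (1,2): δ = 67.84°  ·
  (1,3): δ = 6.21°  ✓
  (1,4): δ = 34.20°  ✓
  (1,5): δ = 103.75°  ·
  (2,3): δ = 118.37°  ·
  (2,4): δ = 77.96°  ·
  (2,5): δ = 8.41°  ✓
  (3,4): δ = 139.59°  ·
  (3,5): δ = 70.04°  ·
  (4,5): δ = 110.45°  ·
antipodal pairs: 5

count = 5; pairs: (0,2), (0,3), (1,3), (1,4), (2,5)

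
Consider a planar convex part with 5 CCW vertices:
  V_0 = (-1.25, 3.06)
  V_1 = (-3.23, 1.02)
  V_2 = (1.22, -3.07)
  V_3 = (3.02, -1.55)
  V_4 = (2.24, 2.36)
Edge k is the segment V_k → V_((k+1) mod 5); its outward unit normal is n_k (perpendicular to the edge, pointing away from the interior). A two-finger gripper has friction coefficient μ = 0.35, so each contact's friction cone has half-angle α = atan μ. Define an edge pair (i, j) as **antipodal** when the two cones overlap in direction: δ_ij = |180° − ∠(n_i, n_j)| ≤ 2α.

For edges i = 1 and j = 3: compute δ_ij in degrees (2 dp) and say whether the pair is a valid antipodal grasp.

α = atan 0.35 = 19.29°;  2α = 38.58°
edge 1: e_1 = (+4.45, -4.09);  n_1 = (-0.6767, -0.7363)
edge 3: e_3 = (-0.78, +3.91);  n_3 = (+0.9807, +0.1956)
∠(n_1, n_3) = 143.87°
δ = |180° − 143.87°| = 36.13°
36.13° ≤ 2α = 38.58°  →  valid

δ = 36.13°, valid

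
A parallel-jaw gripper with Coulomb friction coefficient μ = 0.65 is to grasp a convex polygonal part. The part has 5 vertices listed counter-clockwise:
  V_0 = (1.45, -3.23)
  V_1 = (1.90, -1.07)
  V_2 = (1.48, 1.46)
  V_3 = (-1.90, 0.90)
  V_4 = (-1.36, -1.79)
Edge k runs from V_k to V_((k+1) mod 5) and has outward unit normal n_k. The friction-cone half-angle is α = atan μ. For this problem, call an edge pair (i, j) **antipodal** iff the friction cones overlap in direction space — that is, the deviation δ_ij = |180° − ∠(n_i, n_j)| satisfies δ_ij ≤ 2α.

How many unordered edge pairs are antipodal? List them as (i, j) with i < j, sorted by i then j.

count = 4; pairs: (0,3), (1,3), (1,4), (2,4)

α = atan 0.65 = 33.02°;  2α = 66.05°
n_0 = (+0.9790, -0.2040)
n_1 = (+0.9865, +0.1638)
n_2 = (-0.1635, +0.9866)
n_3 = (-0.9804, -0.1968)
n_4 = (-0.4561, -0.8899)
  (0,1): δ = 158.81°  ·
  (0,2): δ = 68.82°  ·
  (0,3): δ = 23.12°  ✓
  (0,4): δ = 74.64°  ·
  (1,2): δ = 90.02°  ·
  (1,3): δ = 1.93°  ✓
  (1,4): δ = 53.44°  ✓
  (2,3): δ = 88.06°  ·
  (2,4): δ = 36.54°  ✓
  (3,4): δ = 128.48°  ·
antipodal pairs: 4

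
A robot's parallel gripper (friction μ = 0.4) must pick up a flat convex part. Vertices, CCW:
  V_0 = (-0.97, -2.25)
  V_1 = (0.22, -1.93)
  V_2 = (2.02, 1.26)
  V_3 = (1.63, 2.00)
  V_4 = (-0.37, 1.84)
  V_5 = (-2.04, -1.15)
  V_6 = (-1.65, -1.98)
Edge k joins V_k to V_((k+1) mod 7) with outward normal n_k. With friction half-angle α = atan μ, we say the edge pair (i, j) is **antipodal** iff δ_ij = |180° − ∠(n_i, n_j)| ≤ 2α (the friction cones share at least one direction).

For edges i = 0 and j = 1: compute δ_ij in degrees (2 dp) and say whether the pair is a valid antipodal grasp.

α = atan 0.4 = 21.80°;  2α = 43.60°
edge 0: e_0 = (+1.19, +0.32);  n_0 = (+0.2597, -0.9657)
edge 1: e_1 = (+1.80, +3.19);  n_1 = (+0.8709, -0.4914)
∠(n_0, n_1) = 45.51°
δ = |180° − 45.51°| = 134.49°
134.49° > 2α = 43.60°  →  invalid

δ = 134.49°, invalid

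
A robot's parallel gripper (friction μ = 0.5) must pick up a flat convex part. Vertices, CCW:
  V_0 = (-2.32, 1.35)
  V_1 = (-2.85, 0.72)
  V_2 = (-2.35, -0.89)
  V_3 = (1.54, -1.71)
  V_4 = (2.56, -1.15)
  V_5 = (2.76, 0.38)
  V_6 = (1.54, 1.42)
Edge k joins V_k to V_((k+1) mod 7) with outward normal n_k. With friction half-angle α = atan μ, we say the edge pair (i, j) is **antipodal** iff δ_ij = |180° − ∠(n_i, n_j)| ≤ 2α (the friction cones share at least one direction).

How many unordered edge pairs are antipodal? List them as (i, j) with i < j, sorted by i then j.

count = 7; pairs: (0,3), (0,4), (1,4), (1,5), (2,5), (2,6), (3,6)

α = atan 0.5 = 26.57°;  2α = 53.13°
n_0 = (-0.7652, +0.6438)
n_1 = (-0.9550, -0.2966)
n_2 = (-0.2063, -0.9785)
n_3 = (+0.4813, -0.8766)
n_4 = (+0.9916, -0.1296)
n_5 = (+0.6487, +0.7610)
n_6 = (-0.0181, +0.9998)
  (0,1): δ = 122.67°  ·
  (0,2): δ = 61.83°  ·
  (0,3): δ = 21.16°  ✓
  (0,4): δ = 32.63°  ✓
  (0,5): δ = 89.63°  ·
  (0,6): δ = 131.11°  ·
  (1,2): δ = 119.16°  ·
  (1,3): δ = 78.49°  ·
  (1,4): δ = 24.70°  ✓
  (1,5): δ = 32.30°  ✓
  (1,6): δ = 73.79°  ·
  (2,3): δ = 139.33°  ·
  (2,4): δ = 85.54°  ·
  (2,5): δ = 28.54°  ✓
  (2,6): δ = 12.94°  ✓
  (3,4): δ = 126.22°  ·
  (3,5): δ = 69.21°  ·
  (3,6): δ = 27.73°  ✓
  (4,5): δ = 123.00°  ·
  (4,6): δ = 81.51°  ·
  (5,6): δ = 138.51°  ·
antipodal pairs: 7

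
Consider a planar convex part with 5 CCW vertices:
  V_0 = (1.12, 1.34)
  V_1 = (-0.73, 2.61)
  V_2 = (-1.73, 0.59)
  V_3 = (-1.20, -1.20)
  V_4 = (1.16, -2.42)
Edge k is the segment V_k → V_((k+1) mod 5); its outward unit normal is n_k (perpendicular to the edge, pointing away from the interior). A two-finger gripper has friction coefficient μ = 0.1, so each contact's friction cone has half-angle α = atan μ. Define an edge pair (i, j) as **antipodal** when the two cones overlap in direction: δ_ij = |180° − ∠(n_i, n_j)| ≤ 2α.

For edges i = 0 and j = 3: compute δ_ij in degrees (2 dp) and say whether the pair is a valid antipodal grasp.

δ = 7.13°, valid

α = atan 0.1 = 5.71°;  2α = 11.42°
edge 0: e_0 = (-1.85, +1.27);  n_0 = (+0.5660, +0.8244)
edge 3: e_3 = (+2.36, -1.22);  n_3 = (-0.4592, -0.8883)
∠(n_0, n_3) = 172.87°
δ = |180° − 172.87°| = 7.13°
7.13° ≤ 2α = 11.42°  →  valid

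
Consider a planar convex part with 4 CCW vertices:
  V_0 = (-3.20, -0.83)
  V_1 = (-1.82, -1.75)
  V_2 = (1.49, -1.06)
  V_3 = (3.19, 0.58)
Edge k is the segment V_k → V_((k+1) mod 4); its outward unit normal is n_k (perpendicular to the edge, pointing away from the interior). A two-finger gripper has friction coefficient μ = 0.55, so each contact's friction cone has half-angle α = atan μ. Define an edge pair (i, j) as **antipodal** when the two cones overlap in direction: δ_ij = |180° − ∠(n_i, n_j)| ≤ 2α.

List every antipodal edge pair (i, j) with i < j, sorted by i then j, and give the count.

count = 3; pairs: (0,3), (1,3), (2,3)

α = atan 0.55 = 28.81°;  2α = 57.62°
n_0 = (-0.5547, -0.8321)
n_1 = (+0.2041, -0.9790)
n_2 = (+0.6943, -0.7197)
n_3 = (-0.2155, +0.9765)
  (0,1): δ = 134.53°  ·
  (0,2): δ = 102.34°  ·
  (0,3): δ = 46.13°  ✓
  (1,2): δ = 147.80°  ·
  (1,3): δ = 0.67°  ✓
  (2,3): δ = 31.53°  ✓
antipodal pairs: 3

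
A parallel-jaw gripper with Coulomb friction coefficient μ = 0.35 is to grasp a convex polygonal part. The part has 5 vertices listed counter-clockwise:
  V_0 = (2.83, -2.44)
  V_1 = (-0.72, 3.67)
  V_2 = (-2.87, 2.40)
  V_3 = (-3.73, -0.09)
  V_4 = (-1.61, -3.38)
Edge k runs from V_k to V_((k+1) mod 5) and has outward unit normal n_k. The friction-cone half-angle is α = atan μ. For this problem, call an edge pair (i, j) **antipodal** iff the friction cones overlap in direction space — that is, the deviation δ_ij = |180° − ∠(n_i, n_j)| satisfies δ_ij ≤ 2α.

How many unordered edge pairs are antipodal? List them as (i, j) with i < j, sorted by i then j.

α = atan 0.35 = 19.29°;  2α = 38.58°
n_0 = (+0.8647, +0.5024)
n_1 = (-0.5086, +0.8610)
n_2 = (-0.9452, +0.3265)
n_3 = (-0.8406, -0.5417)
n_4 = (+0.2071, -0.9783)
  (0,1): δ = 89.59°  ·
  (0,2): δ = 49.21°  ·
  (0,3): δ = 2.64°  ✓
  (0,4): δ = 71.80°  ·
  (1,2): δ = 139.62°  ·
  (1,3): δ = 87.77°  ·
  (1,4): δ = 18.62°  ✓
  (2,3): δ = 128.15°  ·
  (2,4): δ = 58.99°  ·
  (3,4): δ = 110.84°  ·
antipodal pairs: 2

count = 2; pairs: (0,3), (1,4)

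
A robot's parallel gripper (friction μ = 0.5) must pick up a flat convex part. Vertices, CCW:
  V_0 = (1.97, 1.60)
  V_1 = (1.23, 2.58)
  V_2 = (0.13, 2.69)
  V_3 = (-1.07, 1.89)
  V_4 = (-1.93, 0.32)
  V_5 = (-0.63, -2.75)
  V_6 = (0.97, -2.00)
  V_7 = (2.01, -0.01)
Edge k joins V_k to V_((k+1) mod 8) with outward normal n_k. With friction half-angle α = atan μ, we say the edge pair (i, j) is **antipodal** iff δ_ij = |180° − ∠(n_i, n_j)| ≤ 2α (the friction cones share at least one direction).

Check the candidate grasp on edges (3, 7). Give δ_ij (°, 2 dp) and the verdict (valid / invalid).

δ = 30.14°, valid

α = atan 0.5 = 26.57°;  2α = 53.13°
edge 3: e_3 = (-0.86, -1.57);  n_3 = (-0.8770, +0.4804)
edge 7: e_7 = (-0.04, +1.61);  n_7 = (+0.9997, +0.0248)
∠(n_3, n_7) = 149.86°
δ = |180° − 149.86°| = 30.14°
30.14° ≤ 2α = 53.13°  →  valid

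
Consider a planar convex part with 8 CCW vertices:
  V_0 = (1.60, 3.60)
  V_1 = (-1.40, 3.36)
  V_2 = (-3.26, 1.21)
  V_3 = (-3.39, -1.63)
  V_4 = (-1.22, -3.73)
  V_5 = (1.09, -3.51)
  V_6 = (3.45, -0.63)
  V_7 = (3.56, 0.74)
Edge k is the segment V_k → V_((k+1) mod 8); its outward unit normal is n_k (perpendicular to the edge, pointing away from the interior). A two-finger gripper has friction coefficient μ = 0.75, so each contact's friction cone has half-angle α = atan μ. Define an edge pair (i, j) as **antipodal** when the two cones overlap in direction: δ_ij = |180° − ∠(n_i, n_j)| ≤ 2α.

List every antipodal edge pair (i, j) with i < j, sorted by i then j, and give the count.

α = atan 0.75 = 36.87°;  2α = 73.74°
n_0 = (-0.0797, +0.9968)
n_1 = (-0.7563, +0.6543)
n_2 = (-0.9990, +0.0457)
n_3 = (-0.6954, -0.7186)
n_4 = (+0.0948, -0.9955)
n_5 = (+0.7735, -0.6338)
n_6 = (+0.9968, -0.0800)
n_7 = (+0.8249, +0.5653)
  (0,1): δ = 135.44°  ·
  (0,2): δ = 97.19°  ·
  (0,3): δ = 48.63°  ✓
  (0,4): δ = 0.87°  ✓
  (0,5): δ = 46.09°  ✓
  (0,6): δ = 80.84°  ·
  (0,7): δ = 119.85°  ·
  (1,2): δ = 141.76°  ·
  (1,3): δ = 93.20°  ·
  (1,4): δ = 43.70°  ✓
  (1,5): δ = 1.53°  ✓
  (1,6): δ = 36.27°  ✓
  (1,7): δ = 75.29°  ·
  (2,3): δ = 131.44°  ·
  (2,4): δ = 81.94°  ·
  (2,5): δ = 36.71°  ✓
  (2,6): δ = 1.97°  ✓
  (2,7): δ = 37.04°  ✓
  (3,4): δ = 130.50°  ·
  (3,5): δ = 85.27°  ·
  (3,6): δ = 50.53°  ✓
  (3,7): δ = 11.52°  ✓
  (4,5): δ = 134.77°  ·
  (4,6): δ = 100.03°  ·
  (4,7): δ = 61.02°  ✓
  (5,6): δ = 145.26°  ·
  (5,7): δ = 106.24°  ·
  (6,7): δ = 140.99°  ·
antipodal pairs: 12

count = 12; pairs: (0,3), (0,4), (0,5), (1,4), (1,5), (1,6), (2,5), (2,6), (2,7), (3,6), (3,7), (4,7)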